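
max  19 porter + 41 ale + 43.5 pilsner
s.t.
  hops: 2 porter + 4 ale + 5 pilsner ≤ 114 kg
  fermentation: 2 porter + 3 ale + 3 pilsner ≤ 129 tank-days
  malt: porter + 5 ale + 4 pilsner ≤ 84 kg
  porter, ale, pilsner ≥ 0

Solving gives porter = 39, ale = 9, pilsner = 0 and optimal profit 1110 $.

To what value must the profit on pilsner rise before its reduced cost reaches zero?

49

At the optimum: hops uses 114 of 114 (binding); fermentation uses 105 of 129 (slack = 24); malt uses 84 of 84 (binding).
Since fermentation is not tight, its dual is 0.
From A_Bᵀ y = c: 2·y_hops + 1·y_malt = 19; 4·y_hops + 5·y_malt = 41.
Solving: y_hops = 9, y_malt = 1.
pilsner enters the basis when its profit ≥ yᵀa₃ = 9·5 + 1·4 = 49.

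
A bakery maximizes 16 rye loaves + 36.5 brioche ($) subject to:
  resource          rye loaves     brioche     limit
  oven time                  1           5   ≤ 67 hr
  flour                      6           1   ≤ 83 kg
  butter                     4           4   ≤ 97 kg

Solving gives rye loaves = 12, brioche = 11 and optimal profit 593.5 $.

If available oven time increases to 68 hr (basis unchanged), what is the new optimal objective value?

600.5

Check each constraint at x*: oven time 67/67 (tight); flour 83/83 (tight); butter 92/97 (slack 5).
By complementary slackness, y = 0 for the non-binding constraint.
From A_Bᵀ y = c: 1·y_oven time + 6·y_flour = 16; 5·y_oven time + 1·y_flour = 36.5.
Solving: y_oven time = 7, y_flour = 1.5.
Δz = y_oven time·Δb = 7 × (1) = 7, so new z* = 593.5 + 7 = 600.5.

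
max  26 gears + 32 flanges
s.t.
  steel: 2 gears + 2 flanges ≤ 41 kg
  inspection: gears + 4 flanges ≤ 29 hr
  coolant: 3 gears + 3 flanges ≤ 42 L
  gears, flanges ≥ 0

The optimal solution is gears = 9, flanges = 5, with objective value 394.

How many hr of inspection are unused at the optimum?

inspection used = 1·9 + 4·5 = 29; slack = 29 − 29 = 0.

0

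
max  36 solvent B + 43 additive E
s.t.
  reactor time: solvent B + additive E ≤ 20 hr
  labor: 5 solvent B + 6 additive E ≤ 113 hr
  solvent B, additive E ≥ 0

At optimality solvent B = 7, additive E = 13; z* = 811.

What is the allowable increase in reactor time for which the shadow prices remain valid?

Binding constraints: reactor time, labor. The basis is B = [[1,1],[5,6]] with det 1.
Per unit increase in reactor time, x* moves by d = (6, -5).
The basis stays optimal until additive E reaches 0; allowable increase = 2.6 hr.

2.6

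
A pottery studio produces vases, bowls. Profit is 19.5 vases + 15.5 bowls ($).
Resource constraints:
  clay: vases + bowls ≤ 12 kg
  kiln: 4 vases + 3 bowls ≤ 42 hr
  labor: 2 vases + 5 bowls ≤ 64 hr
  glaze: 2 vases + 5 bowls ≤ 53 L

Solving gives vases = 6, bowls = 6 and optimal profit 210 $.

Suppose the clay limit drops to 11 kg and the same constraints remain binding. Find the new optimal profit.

At the optimum: clay uses 12 of 12 (binding); kiln uses 42 of 42 (binding); labor uses 42 of 64 (slack = 22); glaze uses 42 of 53 (slack = 11).
Since labor, glaze are not tight, their duals are 0.
From A_Bᵀ y = c: 1·y_clay + 4·y_kiln = 19.5; 1·y_clay + 3·y_kiln = 15.5.
Solving: y_clay = 3.5, y_kiln = 4.
Δz = y_clay·Δb = 3.5 × (-1) = -3.5, so new z* = 210 − 3.5 = 206.5.

206.5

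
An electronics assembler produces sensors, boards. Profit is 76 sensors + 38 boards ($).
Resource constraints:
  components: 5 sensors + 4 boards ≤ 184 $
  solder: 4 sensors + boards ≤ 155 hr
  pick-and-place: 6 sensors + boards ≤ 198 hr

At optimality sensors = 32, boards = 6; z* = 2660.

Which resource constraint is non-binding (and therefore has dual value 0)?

components: 184/184 (binding)
solder: 134/155 (slack 21)
pick-and-place: 198/198 (binding)
By complementary slackness, a constraint with positive slack has shadow price 0 → solder.

solder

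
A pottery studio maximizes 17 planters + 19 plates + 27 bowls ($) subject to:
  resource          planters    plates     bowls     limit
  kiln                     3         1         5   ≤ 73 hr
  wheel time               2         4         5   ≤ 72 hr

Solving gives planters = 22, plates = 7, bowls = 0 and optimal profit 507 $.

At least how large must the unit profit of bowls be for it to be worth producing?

Check each constraint at x*: kiln 73/73 (tight); wheel time 72/72 (tight).
Dual feasibility on the basic columns requires 3·y_kiln + 2·y_wheel time = 17, 1·y_kiln + 4·y_wheel time = 19.
This yields shadow prices y_kiln = 3, y_wheel time = 4.
bowls enters the basis when its profit ≥ yᵀa₃ = 3·5 + 4·5 = 35.

35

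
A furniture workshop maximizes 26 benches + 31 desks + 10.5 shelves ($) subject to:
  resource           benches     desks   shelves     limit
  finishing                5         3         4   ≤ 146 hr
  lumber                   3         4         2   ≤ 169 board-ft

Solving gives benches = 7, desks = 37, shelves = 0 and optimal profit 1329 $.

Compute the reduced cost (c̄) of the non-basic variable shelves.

-7.5

Check each constraint at x*: finishing 146/146 (tight); lumber 169/169 (tight).
The binding rows give the dual system: 5·y_finishing + 3·y_lumber = 26 and 3·y_finishing + 4·y_lumber = 31.
→ y_finishing = 1 and y_lumber = 7.
Reduced cost of shelves: c₃ − yᵀa₃ = 10.5 − (1·4 + 7·2) = 10.5 − 18 = -7.5.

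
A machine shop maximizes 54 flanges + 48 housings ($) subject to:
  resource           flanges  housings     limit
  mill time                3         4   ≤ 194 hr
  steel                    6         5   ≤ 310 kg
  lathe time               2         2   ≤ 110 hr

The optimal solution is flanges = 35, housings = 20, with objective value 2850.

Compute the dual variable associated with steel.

6

Binding: steel and lathe time. Non-binding: mill time (9 unused).
Since mill time is not tight, its dual is 0.
Dual feasibility on the basic columns requires 6·y_steel + 2·y_lathe time = 54, 5·y_steel + 2·y_lathe time = 48.
Solving: y_steel = 6, y_lathe time = 9.
Shadow price of steel = 6.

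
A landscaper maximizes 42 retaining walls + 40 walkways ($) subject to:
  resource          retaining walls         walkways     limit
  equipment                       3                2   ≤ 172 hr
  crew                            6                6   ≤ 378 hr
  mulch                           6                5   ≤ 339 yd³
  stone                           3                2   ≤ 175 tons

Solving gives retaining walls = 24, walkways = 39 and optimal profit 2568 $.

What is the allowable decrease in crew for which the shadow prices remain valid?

Binding constraints: crew, mulch. The basis is B = [[6,6],[6,5]] with det -6.
Per unit decrease in crew, x* moves by d = (0.8333, -1).
The basis stays optimal until walkways reaches 0; allowable decrease = 39 hr.

39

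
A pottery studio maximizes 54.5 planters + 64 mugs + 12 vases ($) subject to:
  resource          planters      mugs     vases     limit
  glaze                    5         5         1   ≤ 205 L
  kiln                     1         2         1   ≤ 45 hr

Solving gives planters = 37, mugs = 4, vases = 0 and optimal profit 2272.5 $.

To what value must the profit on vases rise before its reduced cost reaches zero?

18.5

Check each constraint at x*: glaze 205/205 (tight); kiln 45/45 (tight).
The binding rows give the dual system: 5·y_glaze + 1·y_kiln = 54.5 and 5·y_glaze + 2·y_kiln = 64.
Solving: y_glaze = 9, y_kiln = 9.5.
vases enters the basis when its profit ≥ yᵀa₃ = 9·1 + 9.5·1 = 18.5.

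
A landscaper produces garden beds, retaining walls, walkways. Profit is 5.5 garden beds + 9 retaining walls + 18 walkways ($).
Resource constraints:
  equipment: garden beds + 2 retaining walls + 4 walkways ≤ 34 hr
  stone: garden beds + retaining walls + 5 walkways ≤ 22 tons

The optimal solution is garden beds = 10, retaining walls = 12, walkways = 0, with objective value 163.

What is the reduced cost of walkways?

At the optimum: equipment uses 34 of 34 (binding); stone uses 22 of 22 (binding).
The binding rows give the dual system: 1·y_equipment + 1·y_stone = 5.5 and 2·y_equipment + 1·y_stone = 9.
→ y_equipment = 3.5 and y_stone = 2.
Reduced cost of walkways: c₃ − yᵀa₃ = 18 − (3.5·4 + 2·5) = 18 − 24 = -6.

-6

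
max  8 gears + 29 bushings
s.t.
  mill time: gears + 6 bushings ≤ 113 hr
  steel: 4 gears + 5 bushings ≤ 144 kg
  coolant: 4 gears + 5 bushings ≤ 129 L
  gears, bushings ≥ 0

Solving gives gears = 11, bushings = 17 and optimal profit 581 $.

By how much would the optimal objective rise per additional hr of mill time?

4

Check each constraint at x*: mill time 113/113 (tight); steel 129/144 (slack 15); coolant 129/129 (tight).
By complementary slackness, y = 0 for the non-binding constraint.
Dual feasibility on the basic columns requires 1·y_mill time + 4·y_coolant = 8, 6·y_mill time + 5·y_coolant = 29.
This yields shadow prices y_mill time = 4, y_coolant = 1.
Shadow price of mill time = 4.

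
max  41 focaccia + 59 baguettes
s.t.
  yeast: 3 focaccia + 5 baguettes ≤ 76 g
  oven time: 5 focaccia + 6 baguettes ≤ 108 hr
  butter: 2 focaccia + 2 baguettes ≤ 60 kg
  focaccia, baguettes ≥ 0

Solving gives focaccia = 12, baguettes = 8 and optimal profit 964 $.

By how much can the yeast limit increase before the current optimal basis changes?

Binding constraints: yeast, oven time. The basis is B = [[3,5],[5,6]] with det -7.
Per unit increase in yeast, x* moves by d = (-0.8571, 0.7143).
The basis stays optimal until focaccia reaches 0; allowable increase = 14 g.

14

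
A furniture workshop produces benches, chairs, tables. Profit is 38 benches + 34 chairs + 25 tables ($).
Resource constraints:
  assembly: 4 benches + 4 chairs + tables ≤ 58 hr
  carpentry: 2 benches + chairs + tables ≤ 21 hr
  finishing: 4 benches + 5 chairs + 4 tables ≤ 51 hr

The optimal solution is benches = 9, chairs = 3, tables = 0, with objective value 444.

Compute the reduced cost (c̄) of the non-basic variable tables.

Binding: carpentry and finishing. Non-binding: assembly (10 unused).
By complementary slackness, y = 0 for the non-binding constraint.
The binding rows give the dual system: 2·y_carpentry + 4·y_finishing = 38 and 1·y_carpentry + 5·y_finishing = 34.
→ y_carpentry = 9 and y_finishing = 5.
Reduced cost of tables: c₃ − yᵀa₃ = 25 − (9·1 + 5·4) = 25 − 29 = -4.

-4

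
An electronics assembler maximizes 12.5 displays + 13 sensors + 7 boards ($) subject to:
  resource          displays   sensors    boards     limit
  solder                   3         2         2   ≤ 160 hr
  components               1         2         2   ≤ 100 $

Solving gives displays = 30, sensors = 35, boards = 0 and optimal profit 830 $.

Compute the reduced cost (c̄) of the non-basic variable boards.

At the optimum: solder uses 160 of 160 (binding); components uses 100 of 100 (binding).
From A_Bᵀ y = c: 3·y_solder + 1·y_components = 12.5; 2·y_solder + 2·y_components = 13.
→ y_solder = 3 and y_components = 3.5.
Reduced cost of boards: c₃ − yᵀa₃ = 7 − (3·2 + 3.5·2) = 7 − 13 = -6.

-6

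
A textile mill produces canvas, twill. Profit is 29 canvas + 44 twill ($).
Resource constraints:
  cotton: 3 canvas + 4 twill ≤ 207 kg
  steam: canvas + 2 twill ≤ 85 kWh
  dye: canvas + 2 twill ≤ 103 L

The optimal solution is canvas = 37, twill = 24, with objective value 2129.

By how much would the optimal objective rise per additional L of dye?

Check each constraint at x*: cotton 207/207 (tight); steam 85/85 (tight); dye 85/103 (slack 18).
By complementary slackness, y = 0 for the non-binding constraint.
The binding rows give the dual system: 3·y_cotton + 1·y_steam = 29 and 4·y_cotton + 2·y_steam = 44.
→ y_cotton = 7 and y_steam = 8.
Shadow price of dye = 0.

0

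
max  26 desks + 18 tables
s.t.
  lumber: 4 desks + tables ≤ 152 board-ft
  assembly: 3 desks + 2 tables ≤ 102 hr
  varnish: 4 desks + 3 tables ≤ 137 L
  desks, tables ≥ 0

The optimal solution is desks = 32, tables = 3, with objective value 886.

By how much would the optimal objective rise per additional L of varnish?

2

Binding: assembly and varnish. Non-binding: lumber (21 unused).
Slack constraints have shadow price 0 (complementary slackness).
The binding rows give the dual system: 3·y_assembly + 4·y_varnish = 26 and 2·y_assembly + 3·y_varnish = 18.
Solving: y_assembly = 6, y_varnish = 2.
Shadow price of varnish = 2.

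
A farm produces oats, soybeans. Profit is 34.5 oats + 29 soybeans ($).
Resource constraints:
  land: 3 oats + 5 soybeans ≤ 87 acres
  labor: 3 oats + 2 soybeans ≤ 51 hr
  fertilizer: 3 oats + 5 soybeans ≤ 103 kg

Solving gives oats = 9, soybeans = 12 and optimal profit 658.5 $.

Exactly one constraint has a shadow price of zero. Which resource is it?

fertilizer

land: 87/87 (binding)
labor: 51/51 (binding)
fertilizer: 87/103 (slack 16)
By complementary slackness, a constraint with positive slack has shadow price 0 → fertilizer.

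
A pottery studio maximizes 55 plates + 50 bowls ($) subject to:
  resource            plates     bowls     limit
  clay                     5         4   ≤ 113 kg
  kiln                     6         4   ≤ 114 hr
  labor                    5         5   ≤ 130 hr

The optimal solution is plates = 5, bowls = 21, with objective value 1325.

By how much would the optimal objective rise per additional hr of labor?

8

Binding: kiln and labor. Non-binding: clay (4 unused).
Since clay is not tight, its dual is 0.
From A_Bᵀ y = c: 6·y_kiln + 5·y_labor = 55; 4·y_kiln + 5·y_labor = 50.
Solving: y_kiln = 2.5, y_labor = 8.
Shadow price of labor = 8.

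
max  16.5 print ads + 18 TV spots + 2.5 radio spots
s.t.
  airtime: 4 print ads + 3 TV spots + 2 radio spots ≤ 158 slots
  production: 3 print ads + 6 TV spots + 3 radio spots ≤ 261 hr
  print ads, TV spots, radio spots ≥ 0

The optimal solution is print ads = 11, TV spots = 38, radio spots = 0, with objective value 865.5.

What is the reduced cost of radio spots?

At the optimum: airtime uses 158 of 158 (binding); production uses 261 of 261 (binding).
The binding rows give the dual system: 4·y_airtime + 3·y_production = 16.5 and 3·y_airtime + 6·y_production = 18.
→ y_airtime = 3 and y_production = 1.5.
Reduced cost of radio spots: c₃ − yᵀa₃ = 2.5 − (3·2 + 1.5·3) = 2.5 − 10.5 = -8.

-8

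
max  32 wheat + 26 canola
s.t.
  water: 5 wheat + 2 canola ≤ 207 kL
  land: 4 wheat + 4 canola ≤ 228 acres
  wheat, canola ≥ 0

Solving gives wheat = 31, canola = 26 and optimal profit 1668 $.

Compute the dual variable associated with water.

Check each constraint at x*: water 207/207 (tight); land 228/228 (tight).
The binding rows give the dual system: 5·y_water + 4·y_land = 32 and 2·y_water + 4·y_land = 26.
This yields shadow prices y_water = 2, y_land = 5.5.
Shadow price of water = 2.

2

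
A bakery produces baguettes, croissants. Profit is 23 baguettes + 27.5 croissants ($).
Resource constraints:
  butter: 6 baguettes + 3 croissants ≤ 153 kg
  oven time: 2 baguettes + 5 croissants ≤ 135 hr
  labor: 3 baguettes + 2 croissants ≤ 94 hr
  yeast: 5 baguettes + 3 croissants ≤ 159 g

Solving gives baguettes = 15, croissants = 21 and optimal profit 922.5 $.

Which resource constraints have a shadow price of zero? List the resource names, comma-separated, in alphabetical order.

labor, yeast

butter: 153/153 (binding)
oven time: 135/135 (binding)
labor: 87/94 (slack 7)
yeast: 138/159 (slack 21)
By complementary slackness, a constraint with positive slack has shadow price 0 → labor, yeast.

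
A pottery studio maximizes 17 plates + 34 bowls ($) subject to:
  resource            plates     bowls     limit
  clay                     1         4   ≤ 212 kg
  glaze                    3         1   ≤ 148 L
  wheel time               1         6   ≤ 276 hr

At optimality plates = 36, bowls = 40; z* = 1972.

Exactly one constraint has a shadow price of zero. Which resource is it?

clay: 196/212 (slack 16)
glaze: 148/148 (binding)
wheel time: 276/276 (binding)
By complementary slackness, a constraint with positive slack has shadow price 0 → clay.

clay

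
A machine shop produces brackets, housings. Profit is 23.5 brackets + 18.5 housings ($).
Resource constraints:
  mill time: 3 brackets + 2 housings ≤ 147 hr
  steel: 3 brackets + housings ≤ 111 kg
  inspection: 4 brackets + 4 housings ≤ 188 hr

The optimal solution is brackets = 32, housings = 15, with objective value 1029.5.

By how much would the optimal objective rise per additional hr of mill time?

0

Binding: steel and inspection. Non-binding: mill time (21 unused).
Slack constraints have shadow price 0 (complementary slackness).
Dual feasibility on the basic columns requires 3·y_steel + 4·y_inspection = 23.5, 1·y_steel + 4·y_inspection = 18.5.
→ y_steel = 2.5 and y_inspection = 4.
Shadow price of mill time = 0.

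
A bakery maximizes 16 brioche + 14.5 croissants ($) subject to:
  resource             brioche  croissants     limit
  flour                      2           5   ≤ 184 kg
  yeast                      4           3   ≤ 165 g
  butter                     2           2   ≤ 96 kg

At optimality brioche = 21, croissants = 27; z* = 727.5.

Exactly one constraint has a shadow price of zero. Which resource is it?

flour

flour: 177/184 (slack 7)
yeast: 165/165 (binding)
butter: 96/96 (binding)
By complementary slackness, a constraint with positive slack has shadow price 0 → flour.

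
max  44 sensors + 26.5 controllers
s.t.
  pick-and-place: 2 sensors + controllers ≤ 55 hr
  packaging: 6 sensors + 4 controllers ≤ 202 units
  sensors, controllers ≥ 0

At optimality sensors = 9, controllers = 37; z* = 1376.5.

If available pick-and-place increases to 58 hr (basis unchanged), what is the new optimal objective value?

1402

At the optimum: pick-and-place uses 55 of 55 (binding); packaging uses 202 of 202 (binding).
Dual feasibility on the basic columns requires 2·y_pick-and-place + 6·y_packaging = 44, 1·y_pick-and-place + 4·y_packaging = 26.5.
→ y_pick-and-place = 8.5 and y_packaging = 4.5.
Δz = y_pick-and-place·Δb = 8.5 × (3) = 25.5, so new z* = 1376.5 + 25.5 = 1402.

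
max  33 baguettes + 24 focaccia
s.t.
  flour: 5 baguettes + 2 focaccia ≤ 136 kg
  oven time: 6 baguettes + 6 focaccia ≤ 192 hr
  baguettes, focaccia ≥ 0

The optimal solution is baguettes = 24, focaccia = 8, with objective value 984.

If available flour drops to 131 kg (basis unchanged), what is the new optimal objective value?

Check each constraint at x*: flour 136/136 (tight); oven time 192/192 (tight).
From A_Bᵀ y = c: 5·y_flour + 6·y_oven time = 33; 2·y_flour + 6·y_oven time = 24.
→ y_flour = 3 and y_oven time = 3.
Δz = y_flour·Δb = 3 × (-5) = -15, so new z* = 984 − 15 = 969.

969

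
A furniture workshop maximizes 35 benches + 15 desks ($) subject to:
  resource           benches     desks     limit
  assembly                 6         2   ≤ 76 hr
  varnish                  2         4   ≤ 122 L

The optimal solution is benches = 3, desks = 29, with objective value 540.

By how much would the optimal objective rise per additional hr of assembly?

5.5

At the optimum: assembly uses 76 of 76 (binding); varnish uses 122 of 122 (binding).
Dual feasibility on the basic columns requires 6·y_assembly + 2·y_varnish = 35, 2·y_assembly + 4·y_varnish = 15.
Solving: y_assembly = 5.5, y_varnish = 1.
Shadow price of assembly = 5.5.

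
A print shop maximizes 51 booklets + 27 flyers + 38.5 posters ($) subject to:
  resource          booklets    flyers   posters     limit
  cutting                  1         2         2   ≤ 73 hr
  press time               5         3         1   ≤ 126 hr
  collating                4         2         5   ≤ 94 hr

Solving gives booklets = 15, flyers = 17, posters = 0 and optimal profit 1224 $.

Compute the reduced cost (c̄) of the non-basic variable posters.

Check each constraint at x*: cutting 49/73 (slack 24); press time 126/126 (tight); collating 94/94 (tight).
Slack constraints have shadow price 0 (complementary slackness).
Dual feasibility on the basic columns requires 5·y_press time + 4·y_collating = 51, 3·y_press time + 2·y_collating = 27.
Solving: y_press time = 3, y_collating = 9.
Reduced cost of posters: c₃ − yᵀa₃ = 38.5 − (3·1 + 9·5) = 38.5 − 48 = -9.5.

-9.5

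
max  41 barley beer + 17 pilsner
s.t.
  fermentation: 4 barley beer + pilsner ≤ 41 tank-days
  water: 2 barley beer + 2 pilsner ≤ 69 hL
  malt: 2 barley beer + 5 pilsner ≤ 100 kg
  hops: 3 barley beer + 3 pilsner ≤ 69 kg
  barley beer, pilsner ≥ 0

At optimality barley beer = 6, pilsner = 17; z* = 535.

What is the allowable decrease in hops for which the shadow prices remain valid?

38.25

Binding constraints: fermentation, hops. The basis is B = [[4,1],[3,3]] with det 9.
Per unit decrease in hops, x* moves by d = (0.1111, -0.4444).
The basis stays optimal until pilsner reaches 0; allowable decrease = 38.25 kg.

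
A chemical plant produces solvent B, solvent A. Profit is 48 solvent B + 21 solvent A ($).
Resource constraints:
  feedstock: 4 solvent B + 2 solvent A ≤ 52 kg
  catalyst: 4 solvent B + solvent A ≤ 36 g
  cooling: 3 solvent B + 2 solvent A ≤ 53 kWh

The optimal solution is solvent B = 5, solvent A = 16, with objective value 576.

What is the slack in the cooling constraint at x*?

cooling used = 3·5 + 2·16 = 47; slack = 53 − 47 = 6.

6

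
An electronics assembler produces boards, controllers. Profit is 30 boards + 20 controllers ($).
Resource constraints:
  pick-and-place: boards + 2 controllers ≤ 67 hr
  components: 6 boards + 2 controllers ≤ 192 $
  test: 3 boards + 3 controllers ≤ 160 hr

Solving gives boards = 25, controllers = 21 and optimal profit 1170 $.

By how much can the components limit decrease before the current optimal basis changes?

125

Binding constraints: pick-and-place, components. The basis is B = [[1,2],[6,2]] with det -10.
Per unit decrease in components, x* moves by d = (-0.2, 0.1).
The basis stays optimal until boards reaches 0; allowable decrease = 125 $.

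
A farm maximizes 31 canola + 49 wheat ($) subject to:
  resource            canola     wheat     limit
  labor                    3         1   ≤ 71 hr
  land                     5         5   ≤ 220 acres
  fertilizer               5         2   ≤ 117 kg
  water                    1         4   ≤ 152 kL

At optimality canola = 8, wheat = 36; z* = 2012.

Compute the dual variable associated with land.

5

At the optimum: labor uses 60 of 71 (slack = 11); land uses 220 of 220 (binding); fertilizer uses 112 of 117 (slack = 5); water uses 152 of 152 (binding).
Since labor, fertilizer are not tight, their duals are 0.
From A_Bᵀ y = c: 5·y_land + 1·y_water = 31; 5·y_land + 4·y_water = 49.
Solving: y_land = 5, y_water = 6.
Shadow price of land = 5.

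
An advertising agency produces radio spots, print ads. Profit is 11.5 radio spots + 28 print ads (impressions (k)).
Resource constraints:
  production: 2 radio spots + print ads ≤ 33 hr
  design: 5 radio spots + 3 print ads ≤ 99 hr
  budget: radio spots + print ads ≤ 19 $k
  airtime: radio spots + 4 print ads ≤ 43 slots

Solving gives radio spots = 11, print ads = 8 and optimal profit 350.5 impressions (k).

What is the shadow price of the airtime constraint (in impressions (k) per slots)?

Binding: budget and airtime. Non-binding: production (3 unused), design (20 unused).
Slack constraints have shadow price 0 (complementary slackness).
The binding rows give the dual system: 1·y_budget + 1·y_airtime = 11.5 and 1·y_budget + 4·y_airtime = 28.
→ y_budget = 6 and y_airtime = 5.5.
Shadow price of airtime = 5.5.

5.5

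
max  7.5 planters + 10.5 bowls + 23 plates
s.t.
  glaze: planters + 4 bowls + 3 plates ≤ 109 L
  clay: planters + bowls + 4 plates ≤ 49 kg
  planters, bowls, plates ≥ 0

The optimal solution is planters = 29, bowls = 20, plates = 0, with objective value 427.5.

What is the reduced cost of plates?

At the optimum: glaze uses 109 of 109 (binding); clay uses 49 of 49 (binding).
Dual feasibility on the basic columns requires 1·y_glaze + 1·y_clay = 7.5, 4·y_glaze + 1·y_clay = 10.5.
→ y_glaze = 1 and y_clay = 6.5.
Reduced cost of plates: c₃ − yᵀa₃ = 23 − (1·3 + 6.5·4) = 23 − 29 = -6.

-6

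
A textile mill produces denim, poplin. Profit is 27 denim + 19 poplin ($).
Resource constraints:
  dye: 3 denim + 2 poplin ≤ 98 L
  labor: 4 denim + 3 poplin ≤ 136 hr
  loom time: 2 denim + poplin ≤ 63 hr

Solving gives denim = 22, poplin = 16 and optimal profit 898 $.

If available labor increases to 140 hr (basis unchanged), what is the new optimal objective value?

At the optimum: dye uses 98 of 98 (binding); labor uses 136 of 136 (binding); loom time uses 60 of 63 (slack = 3).
Slack constraints have shadow price 0 (complementary slackness).
From A_Bᵀ y = c: 3·y_dye + 4·y_labor = 27; 2·y_dye + 3·y_labor = 19.
This yields shadow prices y_dye = 5, y_labor = 3.
Δz = y_labor·Δb = 3 × (4) = 12, so new z* = 898 + 12 = 910.

910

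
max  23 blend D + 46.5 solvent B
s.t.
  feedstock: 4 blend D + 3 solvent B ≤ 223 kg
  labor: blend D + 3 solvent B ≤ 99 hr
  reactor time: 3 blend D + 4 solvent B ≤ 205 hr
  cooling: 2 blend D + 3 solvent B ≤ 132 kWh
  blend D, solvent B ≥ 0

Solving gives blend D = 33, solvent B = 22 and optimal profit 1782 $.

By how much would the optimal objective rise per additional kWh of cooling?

7.5

Binding: labor and cooling. Non-binding: feedstock (25 unused), reactor time (18 unused).
By complementary slackness, y = 0 for the non-binding constraints.
From A_Bᵀ y = c: 1·y_labor + 2·y_cooling = 23; 3·y_labor + 3·y_cooling = 46.5.
→ y_labor = 8 and y_cooling = 7.5.
Shadow price of cooling = 7.5.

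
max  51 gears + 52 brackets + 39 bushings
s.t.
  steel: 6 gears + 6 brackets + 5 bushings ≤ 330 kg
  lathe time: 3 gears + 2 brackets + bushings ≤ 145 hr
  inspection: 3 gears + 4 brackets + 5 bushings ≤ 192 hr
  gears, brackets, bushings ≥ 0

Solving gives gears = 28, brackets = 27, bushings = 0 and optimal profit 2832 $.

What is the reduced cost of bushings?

-6

At the optimum: steel uses 330 of 330 (binding); lathe time uses 138 of 145 (slack = 7); inspection uses 192 of 192 (binding).
Since lathe time is not tight, its dual is 0.
From A_Bᵀ y = c: 6·y_steel + 3·y_inspection = 51; 6·y_steel + 4·y_inspection = 52.
→ y_steel = 8 and y_inspection = 1.
Reduced cost of bushings: c₃ − yᵀa₃ = 39 − (8·5 + 1·5) = 39 − 45 = -6.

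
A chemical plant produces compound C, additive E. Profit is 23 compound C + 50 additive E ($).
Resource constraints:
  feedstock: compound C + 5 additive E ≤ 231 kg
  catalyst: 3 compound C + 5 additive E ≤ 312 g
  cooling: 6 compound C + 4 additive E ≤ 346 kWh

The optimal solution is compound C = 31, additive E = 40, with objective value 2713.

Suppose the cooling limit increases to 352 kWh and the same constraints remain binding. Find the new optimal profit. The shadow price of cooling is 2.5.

Δb = 6, so new z* = 2713 + (2.5)·(6) = 2713 + 15 = 2728.

2728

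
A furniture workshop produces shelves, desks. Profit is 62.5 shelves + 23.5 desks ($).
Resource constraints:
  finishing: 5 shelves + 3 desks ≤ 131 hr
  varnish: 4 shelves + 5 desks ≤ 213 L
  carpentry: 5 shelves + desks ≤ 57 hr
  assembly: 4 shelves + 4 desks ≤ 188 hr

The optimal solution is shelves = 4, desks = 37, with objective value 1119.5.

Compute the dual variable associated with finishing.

5.5

Check each constraint at x*: finishing 131/131 (tight); varnish 201/213 (slack 12); carpentry 57/57 (tight); assembly 164/188 (slack 24).
By complementary slackness, y = 0 for the non-binding constraints.
Dual feasibility on the basic columns requires 5·y_finishing + 5·y_carpentry = 62.5, 3·y_finishing + 1·y_carpentry = 23.5.
→ y_finishing = 5.5 and y_carpentry = 7.
Shadow price of finishing = 5.5.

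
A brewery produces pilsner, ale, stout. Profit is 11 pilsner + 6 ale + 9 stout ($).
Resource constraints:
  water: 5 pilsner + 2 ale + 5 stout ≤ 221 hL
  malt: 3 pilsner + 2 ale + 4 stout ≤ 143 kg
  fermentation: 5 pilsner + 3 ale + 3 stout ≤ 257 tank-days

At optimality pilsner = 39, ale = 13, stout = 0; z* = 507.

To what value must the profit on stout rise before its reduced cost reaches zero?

At the optimum: water uses 221 of 221 (binding); malt uses 143 of 143 (binding); fermentation uses 234 of 257 (slack = 23).
By complementary slackness, y = 0 for the non-binding constraint.
The binding rows give the dual system: 5·y_water + 3·y_malt = 11 and 2·y_water + 2·y_malt = 6.
Solving: y_water = 1, y_malt = 2.
stout enters the basis when its profit ≥ yᵀa₃ = 1·5 + 2·4 = 13.

13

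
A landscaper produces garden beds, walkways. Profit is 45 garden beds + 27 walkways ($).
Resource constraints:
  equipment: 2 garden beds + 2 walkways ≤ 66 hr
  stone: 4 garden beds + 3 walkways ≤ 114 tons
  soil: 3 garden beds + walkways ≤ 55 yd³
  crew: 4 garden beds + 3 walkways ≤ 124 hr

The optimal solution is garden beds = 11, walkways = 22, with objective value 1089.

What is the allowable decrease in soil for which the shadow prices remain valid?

Binding constraints: equipment, soil. The basis is B = [[2,2],[3,1]] with det -4.
Per unit decrease in soil, x* moves by d = (-0.5, 0.5).
The basis stays optimal until garden beds reaches 0; allowable decrease = 22 yd³.

22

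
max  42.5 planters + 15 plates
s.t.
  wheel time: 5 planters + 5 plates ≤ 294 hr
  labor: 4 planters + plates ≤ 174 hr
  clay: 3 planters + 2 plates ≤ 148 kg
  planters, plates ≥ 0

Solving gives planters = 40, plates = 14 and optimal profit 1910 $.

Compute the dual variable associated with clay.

Check each constraint at x*: wheel time 270/294 (slack 24); labor 174/174 (tight); clay 148/148 (tight).
Slack constraints have shadow price 0 (complementary slackness).
From A_Bᵀ y = c: 4·y_labor + 3·y_clay = 42.5; 1·y_labor + 2·y_clay = 15.
Solving: y_labor = 8, y_clay = 3.5.
Shadow price of clay = 3.5.

3.5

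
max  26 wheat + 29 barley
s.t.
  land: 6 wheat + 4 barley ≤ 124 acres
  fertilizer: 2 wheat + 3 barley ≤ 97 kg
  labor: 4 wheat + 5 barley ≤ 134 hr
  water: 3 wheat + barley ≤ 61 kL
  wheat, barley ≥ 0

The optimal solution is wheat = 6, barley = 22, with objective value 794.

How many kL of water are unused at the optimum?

water used = 3·6 + 1·22 = 40; slack = 61 − 40 = 21.

21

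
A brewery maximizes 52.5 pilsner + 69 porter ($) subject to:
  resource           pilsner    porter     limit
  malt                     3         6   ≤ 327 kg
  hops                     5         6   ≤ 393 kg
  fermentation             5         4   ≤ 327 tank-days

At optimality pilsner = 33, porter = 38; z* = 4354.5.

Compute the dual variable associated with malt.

Check each constraint at x*: malt 327/327 (tight); hops 393/393 (tight); fermentation 317/327 (slack 10).
Since fermentation is not tight, its dual is 0.
From A_Bᵀ y = c: 3·y_malt + 5·y_hops = 52.5; 6·y_malt + 6·y_hops = 69.
Solving: y_malt = 2.5, y_hops = 9.
Shadow price of malt = 2.5.

2.5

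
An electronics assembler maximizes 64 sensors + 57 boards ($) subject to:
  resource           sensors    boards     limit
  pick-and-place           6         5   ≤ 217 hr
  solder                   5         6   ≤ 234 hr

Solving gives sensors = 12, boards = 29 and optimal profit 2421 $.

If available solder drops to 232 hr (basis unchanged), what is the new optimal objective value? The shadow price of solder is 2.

2417

Δb = -2, so new z* = 2421 + (2)·(-2) = 2421 − 4 = 2417.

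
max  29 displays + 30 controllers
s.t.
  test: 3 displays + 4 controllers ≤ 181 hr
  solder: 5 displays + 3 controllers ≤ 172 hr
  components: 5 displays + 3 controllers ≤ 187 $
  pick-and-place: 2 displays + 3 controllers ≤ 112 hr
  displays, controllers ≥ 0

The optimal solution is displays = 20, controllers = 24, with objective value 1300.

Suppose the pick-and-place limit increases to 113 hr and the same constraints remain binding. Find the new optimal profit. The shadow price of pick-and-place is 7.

Δb = 1, so new z* = 1300 + (7)·(1) = 1300 + 7 = 1307.

1307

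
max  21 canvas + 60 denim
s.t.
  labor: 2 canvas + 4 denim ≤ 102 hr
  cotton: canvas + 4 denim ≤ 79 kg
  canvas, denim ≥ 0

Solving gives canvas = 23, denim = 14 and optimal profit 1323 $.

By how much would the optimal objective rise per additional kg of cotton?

9

Both labor and cotton are binding at x*.
The binding rows give the dual system: 2·y_labor + 1·y_cotton = 21 and 4·y_labor + 4·y_cotton = 60.
→ y_labor = 6 and y_cotton = 9.
Shadow price of cotton = 9.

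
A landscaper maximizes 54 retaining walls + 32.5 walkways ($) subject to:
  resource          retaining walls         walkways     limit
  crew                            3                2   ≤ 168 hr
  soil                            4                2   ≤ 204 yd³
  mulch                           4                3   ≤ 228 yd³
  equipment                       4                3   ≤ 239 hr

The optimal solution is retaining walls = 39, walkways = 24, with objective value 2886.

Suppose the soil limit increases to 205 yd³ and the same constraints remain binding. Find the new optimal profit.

Binding: soil and mulch. Non-binding: crew (3 unused), equipment (11 unused).
By complementary slackness, y = 0 for the non-binding constraints.
Dual feasibility on the basic columns requires 4·y_soil + 4·y_mulch = 54, 2·y_soil + 3·y_mulch = 32.5.
→ y_soil = 8 and y_mulch = 5.5.
Δz = y_soil·Δb = 8 × (1) = 8, so new z* = 2886 + 8 = 2894.

2894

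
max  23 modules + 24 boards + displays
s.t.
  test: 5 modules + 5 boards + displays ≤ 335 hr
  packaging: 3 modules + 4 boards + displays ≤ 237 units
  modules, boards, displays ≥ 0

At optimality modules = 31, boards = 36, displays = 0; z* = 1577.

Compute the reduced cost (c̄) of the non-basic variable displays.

Both test and packaging are binding at x*.
Dual feasibility on the basic columns requires 5·y_test + 3·y_packaging = 23, 5·y_test + 4·y_packaging = 24.
Solving: y_test = 4, y_packaging = 1.
Reduced cost of displays: c₃ − yᵀa₃ = 1 − (4·1 + 1·1) = 1 − 5 = -4.

-4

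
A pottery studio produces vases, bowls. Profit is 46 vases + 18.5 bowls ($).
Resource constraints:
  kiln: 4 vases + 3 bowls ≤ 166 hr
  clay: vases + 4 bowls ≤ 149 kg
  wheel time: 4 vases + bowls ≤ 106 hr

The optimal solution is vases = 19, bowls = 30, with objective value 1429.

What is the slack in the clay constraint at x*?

10

clay used = 1·19 + 4·30 = 139; slack = 149 − 139 = 10.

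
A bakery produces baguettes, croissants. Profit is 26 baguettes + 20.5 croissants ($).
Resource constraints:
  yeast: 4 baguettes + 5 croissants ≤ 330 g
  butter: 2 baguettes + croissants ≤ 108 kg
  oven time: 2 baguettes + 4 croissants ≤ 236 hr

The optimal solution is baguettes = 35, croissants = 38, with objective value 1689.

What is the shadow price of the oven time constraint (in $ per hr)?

Check each constraint at x*: yeast 330/330 (tight); butter 108/108 (tight); oven time 222/236 (slack 14).
Slack constraints have shadow price 0 (complementary slackness).
From A_Bᵀ y = c: 4·y_yeast + 2·y_butter = 26; 5·y_yeast + 1·y_butter = 20.5.
This yields shadow prices y_yeast = 2.5, y_butter = 8.
Shadow price of oven time = 0.

0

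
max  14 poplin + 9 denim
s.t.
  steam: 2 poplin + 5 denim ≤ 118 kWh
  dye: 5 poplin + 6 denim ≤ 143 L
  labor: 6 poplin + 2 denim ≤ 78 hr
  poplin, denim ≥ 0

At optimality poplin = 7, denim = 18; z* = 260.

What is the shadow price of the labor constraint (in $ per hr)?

1.5

Check each constraint at x*: steam 104/118 (slack 14); dye 143/143 (tight); labor 78/78 (tight).
Since steam is not tight, its dual is 0.
Dual feasibility on the basic columns requires 5·y_dye + 6·y_labor = 14, 6·y_dye + 2·y_labor = 9.
This yields shadow prices y_dye = 1, y_labor = 1.5.
Shadow price of labor = 1.5.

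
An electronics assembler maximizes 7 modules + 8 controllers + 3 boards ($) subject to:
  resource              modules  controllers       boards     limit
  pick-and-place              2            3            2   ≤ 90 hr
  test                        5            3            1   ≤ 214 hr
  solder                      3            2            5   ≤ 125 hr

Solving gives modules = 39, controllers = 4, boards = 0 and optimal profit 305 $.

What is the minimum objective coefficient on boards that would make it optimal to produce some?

Binding: pick-and-place and solder. Non-binding: test (7 unused).
Slack constraints have shadow price 0 (complementary slackness).
Dual feasibility on the basic columns requires 2·y_pick-and-place + 3·y_solder = 7, 3·y_pick-and-place + 2·y_solder = 8.
→ y_pick-and-place = 2 and y_solder = 1.
boards enters the basis when its profit ≥ yᵀa₃ = 2·2 + 1·5 = 9.

9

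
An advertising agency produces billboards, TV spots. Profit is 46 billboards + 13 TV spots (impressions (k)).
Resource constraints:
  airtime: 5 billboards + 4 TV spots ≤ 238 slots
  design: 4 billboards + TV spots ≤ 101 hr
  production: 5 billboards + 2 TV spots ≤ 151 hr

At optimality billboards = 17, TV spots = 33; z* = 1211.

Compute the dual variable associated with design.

Check each constraint at x*: airtime 217/238 (slack 21); design 101/101 (tight); production 151/151 (tight).
By complementary slackness, y = 0 for the non-binding constraint.
From A_Bᵀ y = c: 4·y_design + 5·y_production = 46; 1·y_design + 2·y_production = 13.
Solving: y_design = 9, y_production = 2.
Shadow price of design = 9.

9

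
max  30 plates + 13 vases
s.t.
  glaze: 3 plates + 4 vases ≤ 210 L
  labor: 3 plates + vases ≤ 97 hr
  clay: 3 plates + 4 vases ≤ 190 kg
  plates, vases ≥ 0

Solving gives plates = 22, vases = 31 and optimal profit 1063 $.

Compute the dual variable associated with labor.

At the optimum: glaze uses 190 of 210 (slack = 20); labor uses 97 of 97 (binding); clay uses 190 of 190 (binding).
Since glaze is not tight, its dual is 0.
From A_Bᵀ y = c: 3·y_labor + 3·y_clay = 30; 1·y_labor + 4·y_clay = 13.
→ y_labor = 9 and y_clay = 1.
Shadow price of labor = 9.

9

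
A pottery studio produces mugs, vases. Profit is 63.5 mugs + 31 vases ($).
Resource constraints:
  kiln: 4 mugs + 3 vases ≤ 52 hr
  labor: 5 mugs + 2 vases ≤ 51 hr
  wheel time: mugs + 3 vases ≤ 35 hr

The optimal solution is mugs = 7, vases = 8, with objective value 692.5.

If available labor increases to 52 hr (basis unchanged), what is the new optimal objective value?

702

Check each constraint at x*: kiln 52/52 (tight); labor 51/51 (tight); wheel time 31/35 (slack 4).
Slack constraints have shadow price 0 (complementary slackness).
Dual feasibility on the basic columns requires 4·y_kiln + 5·y_labor = 63.5, 3·y_kiln + 2·y_labor = 31.
→ y_kiln = 4 and y_labor = 9.5.
Δz = y_labor·Δb = 9.5 × (1) = 9.5, so new z* = 692.5 + 9.5 = 702.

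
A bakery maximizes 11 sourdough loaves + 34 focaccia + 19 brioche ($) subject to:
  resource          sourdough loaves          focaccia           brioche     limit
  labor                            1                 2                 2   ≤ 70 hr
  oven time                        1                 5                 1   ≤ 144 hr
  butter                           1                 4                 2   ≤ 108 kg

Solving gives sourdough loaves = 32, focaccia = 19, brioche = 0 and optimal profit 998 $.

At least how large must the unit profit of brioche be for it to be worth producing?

At the optimum: labor uses 70 of 70 (binding); oven time uses 127 of 144 (slack = 17); butter uses 108 of 108 (binding).
Slack constraints have shadow price 0 (complementary slackness).
The binding rows give the dual system: 1·y_labor + 1·y_butter = 11 and 2·y_labor + 4·y_butter = 34.
This yields shadow prices y_labor = 5, y_butter = 6.
brioche enters the basis when its profit ≥ yᵀa₃ = 5·2 + 6·2 = 22.

22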